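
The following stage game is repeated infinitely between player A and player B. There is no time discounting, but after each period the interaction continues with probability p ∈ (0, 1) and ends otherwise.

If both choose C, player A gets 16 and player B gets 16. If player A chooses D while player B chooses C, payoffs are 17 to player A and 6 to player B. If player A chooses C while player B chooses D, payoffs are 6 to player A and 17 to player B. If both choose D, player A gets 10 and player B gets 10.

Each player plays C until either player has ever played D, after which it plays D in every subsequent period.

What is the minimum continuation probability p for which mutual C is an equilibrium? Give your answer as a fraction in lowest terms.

With no time discounting, the continuation probability p plays the role of the discount factor.
Grim-trigger IC: 16/(1−p) ≥ 17 + 10p/(1−p) ⇒ p ≥ (17−16)/(17−10) = 1/7.

1/7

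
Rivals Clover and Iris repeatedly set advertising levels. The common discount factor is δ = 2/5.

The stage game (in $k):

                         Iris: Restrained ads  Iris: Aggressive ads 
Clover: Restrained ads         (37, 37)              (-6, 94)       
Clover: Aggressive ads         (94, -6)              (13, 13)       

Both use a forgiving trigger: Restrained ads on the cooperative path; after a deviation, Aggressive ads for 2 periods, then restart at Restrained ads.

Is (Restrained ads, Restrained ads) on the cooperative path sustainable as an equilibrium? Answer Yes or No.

No

A one-shot deviation gives 94 now, then 13 for 2 periods, then back to 37.
Gain from deviating: (94−37) today; loss: (37−13) in each of the next 2 periods.
No-deviation condition: (37−13)(δ+…+δ^2) ≥ 94−37, i.e. δ+…+δ^2 ≥ 19/8.
At δ = 2/5: δ+…+δ^2 = 0.5600 < 2.3750.
So cooperation is not sustainable.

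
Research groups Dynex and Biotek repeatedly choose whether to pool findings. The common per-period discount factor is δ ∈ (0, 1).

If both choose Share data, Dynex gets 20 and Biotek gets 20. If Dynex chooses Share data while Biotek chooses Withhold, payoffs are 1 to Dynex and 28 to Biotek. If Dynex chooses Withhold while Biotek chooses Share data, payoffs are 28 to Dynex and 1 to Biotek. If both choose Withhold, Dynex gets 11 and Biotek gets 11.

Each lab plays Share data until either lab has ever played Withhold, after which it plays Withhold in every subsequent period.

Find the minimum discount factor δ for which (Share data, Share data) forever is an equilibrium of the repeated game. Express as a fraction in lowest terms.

One-period gain from deviating is 28 − 20 = 8. The loss is 20 − 11 = 9 in every subsequent period, with present value 9·δ/(1−δ).
Deviation is unprofitable when 9·δ/(1−δ) ≥ 8, i.e. δ/(1−δ) ≥ 8/9.
Equivalently δ ≥ 8/(8+9) = 8/17.

8/17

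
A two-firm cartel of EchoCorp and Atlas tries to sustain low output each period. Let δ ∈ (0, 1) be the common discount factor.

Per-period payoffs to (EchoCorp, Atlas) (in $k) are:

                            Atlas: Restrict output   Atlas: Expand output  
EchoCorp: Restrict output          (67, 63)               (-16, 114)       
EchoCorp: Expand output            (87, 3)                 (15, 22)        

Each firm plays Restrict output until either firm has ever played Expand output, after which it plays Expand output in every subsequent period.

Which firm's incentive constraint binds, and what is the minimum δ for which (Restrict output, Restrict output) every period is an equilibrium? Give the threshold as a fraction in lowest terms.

EchoCorp's threshold: (87−67)/(87−15) = 5/18.
Atlas's threshold: (114−63)/(114−22) = 51/92.
5/18 < 51/92, so Atlas binds and δ* = 51/92.

Atlas; δ ≥ 51/92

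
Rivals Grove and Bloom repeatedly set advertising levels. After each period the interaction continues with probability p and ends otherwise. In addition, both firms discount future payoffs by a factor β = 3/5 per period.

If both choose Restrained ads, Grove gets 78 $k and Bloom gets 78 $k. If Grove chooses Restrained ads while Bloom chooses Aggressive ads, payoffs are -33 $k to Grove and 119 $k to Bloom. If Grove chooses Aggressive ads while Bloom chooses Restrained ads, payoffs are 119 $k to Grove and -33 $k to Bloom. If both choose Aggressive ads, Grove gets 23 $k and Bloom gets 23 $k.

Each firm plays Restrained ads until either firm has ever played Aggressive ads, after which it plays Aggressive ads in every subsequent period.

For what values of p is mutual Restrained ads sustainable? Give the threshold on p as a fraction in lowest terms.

205/288

Expected continuation weight on next period's payoff is β·p = 3/5·p, which plays the role of the discount factor.
Cooperation requires 3/5·p ≥ (119−78)/(119−23) = 41/96, hence p ≥ 205/288.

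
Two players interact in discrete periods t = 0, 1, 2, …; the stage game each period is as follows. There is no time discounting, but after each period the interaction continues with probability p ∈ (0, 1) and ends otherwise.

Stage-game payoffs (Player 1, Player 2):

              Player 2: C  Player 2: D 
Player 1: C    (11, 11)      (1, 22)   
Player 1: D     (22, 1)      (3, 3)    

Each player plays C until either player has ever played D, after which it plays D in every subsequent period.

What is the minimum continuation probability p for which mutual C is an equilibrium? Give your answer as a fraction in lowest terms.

11/19

With no time discounting, the continuation probability p plays the role of the discount factor.
Grim-trigger IC: 11/(1−p) ≥ 22 + 3p/(1−p) ⇒ p ≥ (22−11)/(22−3) = 11/19.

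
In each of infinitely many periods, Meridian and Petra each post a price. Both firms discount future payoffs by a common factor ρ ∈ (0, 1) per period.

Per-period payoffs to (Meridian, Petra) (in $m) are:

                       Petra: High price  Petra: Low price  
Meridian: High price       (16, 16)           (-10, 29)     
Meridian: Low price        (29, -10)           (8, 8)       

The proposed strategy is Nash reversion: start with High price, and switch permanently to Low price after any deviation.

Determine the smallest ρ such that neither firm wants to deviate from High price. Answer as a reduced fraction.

13/21

16/(1−ρ) ≥ 29 + 8ρ/(1−ρ)
16 ≥ 29 − 21ρ
ρ ≥ 13/21.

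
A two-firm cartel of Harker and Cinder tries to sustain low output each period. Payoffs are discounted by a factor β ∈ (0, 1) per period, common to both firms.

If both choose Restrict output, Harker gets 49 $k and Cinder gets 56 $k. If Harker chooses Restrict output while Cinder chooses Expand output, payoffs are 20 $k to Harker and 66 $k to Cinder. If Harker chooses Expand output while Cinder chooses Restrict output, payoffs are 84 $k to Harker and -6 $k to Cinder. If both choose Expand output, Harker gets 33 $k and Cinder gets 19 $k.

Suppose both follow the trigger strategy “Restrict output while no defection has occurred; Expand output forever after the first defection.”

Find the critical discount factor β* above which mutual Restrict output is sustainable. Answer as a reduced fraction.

Harker: cooperation gives 49 each period; deviation gives 84 once then 33 forever.
  49/(1−β) ≥ 84 + 33β/(1−β) ⇒ β ≥ 35/51.
Cinder: cooperation gives 56 each period; deviation gives 66 once then 19 forever.
  β ≥ 10/47.
Both must hold, so the binding constraint is Harker's: β ≥ 35/51.

35/51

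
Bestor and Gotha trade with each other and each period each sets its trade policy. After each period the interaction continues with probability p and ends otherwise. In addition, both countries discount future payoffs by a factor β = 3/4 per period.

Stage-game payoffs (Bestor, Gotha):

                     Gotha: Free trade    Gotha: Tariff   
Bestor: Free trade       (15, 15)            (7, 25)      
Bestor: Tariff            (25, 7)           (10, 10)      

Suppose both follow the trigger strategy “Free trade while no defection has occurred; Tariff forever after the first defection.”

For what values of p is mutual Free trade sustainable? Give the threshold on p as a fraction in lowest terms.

8/9

Expected continuation weight on next period's payoff is β·p = 3/4·p, which plays the role of the discount factor.
Cooperation requires 3/4·p ≥ (25−15)/(25−10) = 2/3, hence p ≥ 8/9.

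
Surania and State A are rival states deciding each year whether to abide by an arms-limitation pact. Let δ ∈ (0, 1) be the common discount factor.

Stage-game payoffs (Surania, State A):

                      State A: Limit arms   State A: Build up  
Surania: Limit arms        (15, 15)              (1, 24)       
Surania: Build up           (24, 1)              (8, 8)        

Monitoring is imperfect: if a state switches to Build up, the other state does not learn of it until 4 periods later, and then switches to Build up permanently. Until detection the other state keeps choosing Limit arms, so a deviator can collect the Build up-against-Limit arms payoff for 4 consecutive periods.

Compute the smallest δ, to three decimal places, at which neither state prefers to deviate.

0.866

Deviating for the 4 undetected periods gains 24−15 = 9 per period over cooperation, then loses 15−8 = 7 per period forever once punishment starts.
Gain: 9(1 + δ + … + δ^3); loss: 7·δ^4/(1−δ).
No profitable deviation ⇔ 9(1−δ^4) ≤ 7·δ^4, i.e. δ^4 ≥ 9/(9+7) = 9/16.
Hence δ ≥ (9/16)^(1/4) ≈ 0.866.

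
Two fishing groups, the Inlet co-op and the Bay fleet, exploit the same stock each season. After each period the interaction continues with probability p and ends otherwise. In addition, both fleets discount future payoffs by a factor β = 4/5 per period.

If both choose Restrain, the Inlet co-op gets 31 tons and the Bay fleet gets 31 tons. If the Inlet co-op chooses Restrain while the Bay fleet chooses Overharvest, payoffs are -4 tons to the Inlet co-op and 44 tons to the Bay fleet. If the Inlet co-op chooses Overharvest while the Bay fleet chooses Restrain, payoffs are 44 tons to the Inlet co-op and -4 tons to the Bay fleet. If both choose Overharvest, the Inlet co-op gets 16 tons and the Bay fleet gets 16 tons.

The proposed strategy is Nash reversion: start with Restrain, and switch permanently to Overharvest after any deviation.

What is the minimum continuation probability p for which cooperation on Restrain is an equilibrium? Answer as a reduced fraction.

With continuation probability p and discount β, the effective per-period discount factor is βp.
Grim-trigger IC: βp ≥ (44−31)/(44−16) = 13/28.
So p ≥ (13/28)/(4/5) = 65/112.

65/112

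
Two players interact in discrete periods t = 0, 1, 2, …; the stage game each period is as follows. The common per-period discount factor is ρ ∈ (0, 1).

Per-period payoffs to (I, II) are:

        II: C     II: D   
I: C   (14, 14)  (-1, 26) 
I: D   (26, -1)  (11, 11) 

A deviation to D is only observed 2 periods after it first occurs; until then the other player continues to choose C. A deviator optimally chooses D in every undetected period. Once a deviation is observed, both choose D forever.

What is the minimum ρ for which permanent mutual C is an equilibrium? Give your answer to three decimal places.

0.894

A deviator earns 26 for 2 periods, then 11 forever; cooperating earns 14 forever. Multiplying the IC by (1−ρ):
14 ≥ 26(1−ρ^2) + 11ρ^2, so 15·ρ^2 ≥ 12 and ρ^2 ≥ 4/5.
ρ ≥ (4/5)^(1/2) ≈ 0.894.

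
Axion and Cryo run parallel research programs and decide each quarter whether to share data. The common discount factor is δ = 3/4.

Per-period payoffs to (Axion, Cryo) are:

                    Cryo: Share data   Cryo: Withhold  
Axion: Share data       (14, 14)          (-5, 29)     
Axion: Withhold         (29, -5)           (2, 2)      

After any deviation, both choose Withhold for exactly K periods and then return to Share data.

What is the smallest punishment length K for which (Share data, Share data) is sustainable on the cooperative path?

Need Σ_{k=1}^{K} δ^k ≥ (29−14)/(14−2) = 1.2500 at δ = 3/4.
At K = 1 the sum is 0.7500 < 1.2500; at K = 2 it is 1.3125 ≥ 1.2500.
So the minimum punishment length is K = 2.

2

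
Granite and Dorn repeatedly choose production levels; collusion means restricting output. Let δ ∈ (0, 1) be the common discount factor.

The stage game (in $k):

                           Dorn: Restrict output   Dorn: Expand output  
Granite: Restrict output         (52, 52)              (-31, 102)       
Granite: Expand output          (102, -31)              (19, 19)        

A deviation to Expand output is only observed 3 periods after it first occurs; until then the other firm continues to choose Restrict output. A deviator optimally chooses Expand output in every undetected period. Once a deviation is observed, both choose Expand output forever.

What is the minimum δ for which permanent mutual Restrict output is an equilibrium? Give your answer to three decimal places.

0.845

Deviating for the 3 undetected periods gains 102−52 = 50 per period over cooperation, then loses 52−19 = 33 per period forever once punishment starts.
Gain: 50(1 + δ + … + δ^2); loss: 33·δ^3/(1−δ).
No profitable deviation ⇔ 50(1−δ^3) ≤ 33·δ^3, i.e. δ^3 ≥ 50/(50+33) = 50/83.
Hence δ ≥ (50/83)^(1/3) ≈ 0.845.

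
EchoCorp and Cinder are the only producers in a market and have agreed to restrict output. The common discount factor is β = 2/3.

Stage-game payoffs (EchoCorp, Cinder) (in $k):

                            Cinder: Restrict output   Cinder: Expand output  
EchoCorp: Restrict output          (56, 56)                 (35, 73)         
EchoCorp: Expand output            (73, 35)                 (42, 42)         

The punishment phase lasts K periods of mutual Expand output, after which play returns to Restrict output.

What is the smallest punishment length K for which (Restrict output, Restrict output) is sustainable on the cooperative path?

3

No profitable deviation requires (56−42)(β+…+β^K) ≥ 73−56, i.e. β+…+β^K ≥ 17/14 ≈ 1.2143.
With β = 2/3, the partial sums are K=1: 0.6667, K=2: 1.1111, K=3: 1.4074.
K = 3 is the first length at which the sum reaches 1.2143.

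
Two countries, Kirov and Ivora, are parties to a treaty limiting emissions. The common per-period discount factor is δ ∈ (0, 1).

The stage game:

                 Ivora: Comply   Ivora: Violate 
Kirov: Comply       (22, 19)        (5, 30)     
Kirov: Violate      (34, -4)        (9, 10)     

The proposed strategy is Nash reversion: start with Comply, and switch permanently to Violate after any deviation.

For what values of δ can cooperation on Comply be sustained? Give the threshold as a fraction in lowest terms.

Kirov's threshold: (34−22)/(34−9) = 12/25.
Ivora's threshold: (30−19)/(30−10) = 11/20.
12/25 < 11/20, so Ivora binds and δ* = 11/20.

11/20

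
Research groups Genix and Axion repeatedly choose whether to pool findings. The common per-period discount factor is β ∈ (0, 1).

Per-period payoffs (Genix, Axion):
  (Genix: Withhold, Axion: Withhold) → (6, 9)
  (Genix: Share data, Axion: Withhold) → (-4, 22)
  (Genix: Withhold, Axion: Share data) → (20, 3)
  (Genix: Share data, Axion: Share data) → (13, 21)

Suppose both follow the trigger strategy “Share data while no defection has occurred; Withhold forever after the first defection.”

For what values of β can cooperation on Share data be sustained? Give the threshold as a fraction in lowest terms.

1/2

For Genix: deviation gain 20−13 = 7, per-period punishment loss 13−6 = 7. IC gives β ≥ 7/14 = 1/2.
For Axion: gain 1, loss 12 per period, so β ≥ 1/13.
The tighter constraint is Genix's, so cooperation needs β ≥ 1/2.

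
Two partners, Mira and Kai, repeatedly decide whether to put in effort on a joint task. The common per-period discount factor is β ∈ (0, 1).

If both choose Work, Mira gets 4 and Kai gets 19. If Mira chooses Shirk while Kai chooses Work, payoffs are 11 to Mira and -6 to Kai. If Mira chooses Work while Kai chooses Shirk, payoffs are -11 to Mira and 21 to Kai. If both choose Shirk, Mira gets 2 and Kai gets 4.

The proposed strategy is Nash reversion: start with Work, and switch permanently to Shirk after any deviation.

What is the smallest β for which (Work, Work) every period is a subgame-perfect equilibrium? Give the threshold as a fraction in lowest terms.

7/9

Mira: cooperation gives 4 each period; deviation gives 11 once then 2 forever.
  4/(1−β) ≥ 11 + 2β/(1−β) ⇒ β ≥ 7/9.
Kai: cooperation gives 19 each period; deviation gives 21 once then 4 forever.
  β ≥ 2/17.
Both must hold, so the binding constraint is Mira's: β ≥ 7/9.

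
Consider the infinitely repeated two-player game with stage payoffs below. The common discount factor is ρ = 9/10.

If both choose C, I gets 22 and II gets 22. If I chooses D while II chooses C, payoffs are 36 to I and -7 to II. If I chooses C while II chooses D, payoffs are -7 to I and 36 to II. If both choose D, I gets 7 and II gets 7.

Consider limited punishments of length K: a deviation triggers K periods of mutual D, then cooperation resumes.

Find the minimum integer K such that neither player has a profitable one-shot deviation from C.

2

No profitable deviation requires (22−7)(ρ+…+ρ^K) ≥ 36−22, i.e. ρ+…+ρ^K ≥ 14/15 ≈ 0.9333.
With ρ = 9/10, the partial sums are K=1: 0.9000, K=2: 1.7100.
K = 2 is the first length at which the sum reaches 0.9333.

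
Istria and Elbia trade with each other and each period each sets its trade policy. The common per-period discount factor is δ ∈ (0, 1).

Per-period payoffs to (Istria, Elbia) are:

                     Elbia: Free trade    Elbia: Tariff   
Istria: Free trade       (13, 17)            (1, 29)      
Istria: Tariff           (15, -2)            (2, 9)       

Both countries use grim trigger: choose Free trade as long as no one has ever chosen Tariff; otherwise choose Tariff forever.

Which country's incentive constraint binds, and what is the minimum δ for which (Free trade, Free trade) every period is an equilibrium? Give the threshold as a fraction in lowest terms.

For Istria: deviation gain 15−13 = 2, per-period punishment loss 13−2 = 11. IC gives δ ≥ 2/13.
For Elbia: gain 12, loss 8 per period, so δ ≥ 12/20 = 3/5.
The tighter constraint is Elbia's, so cooperation needs δ ≥ 3/5.

Elbia; δ ≥ 3/5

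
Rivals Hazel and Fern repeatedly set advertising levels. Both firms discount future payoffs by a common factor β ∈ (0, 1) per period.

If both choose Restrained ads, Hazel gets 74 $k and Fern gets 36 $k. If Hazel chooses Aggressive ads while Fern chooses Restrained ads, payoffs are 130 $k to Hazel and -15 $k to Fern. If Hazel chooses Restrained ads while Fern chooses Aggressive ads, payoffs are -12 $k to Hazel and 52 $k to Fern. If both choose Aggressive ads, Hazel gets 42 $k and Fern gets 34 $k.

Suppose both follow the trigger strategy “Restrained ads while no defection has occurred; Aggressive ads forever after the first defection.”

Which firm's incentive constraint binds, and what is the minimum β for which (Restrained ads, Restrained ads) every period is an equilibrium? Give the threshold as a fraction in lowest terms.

Fern; β ≥ 8/9

Hazel's threshold: (130−74)/(130−42) = 7/11.
Fern's threshold: (52−36)/(52−34) = 8/9.
7/11 < 8/9, so Fern binds and β* = 8/9.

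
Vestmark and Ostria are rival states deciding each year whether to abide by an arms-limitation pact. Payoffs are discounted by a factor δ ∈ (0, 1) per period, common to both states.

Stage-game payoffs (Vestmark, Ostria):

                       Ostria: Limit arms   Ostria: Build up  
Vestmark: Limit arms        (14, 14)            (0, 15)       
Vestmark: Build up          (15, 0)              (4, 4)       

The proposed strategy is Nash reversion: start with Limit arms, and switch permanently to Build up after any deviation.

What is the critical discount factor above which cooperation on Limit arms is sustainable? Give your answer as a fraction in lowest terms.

Cooperation forever yields 14 each period: 14/(1−δ).
Deviating yields 15 once, then 4 forever: 15 + 4δ/(1−δ).
No profitable deviation requires 14/(1−δ) ≥ 15 + 4δ/(1−δ).
Multiplying by (1−δ): 14 ≥ 15(1−δ) + 4δ = 15 − 11δ.
So 11δ ≥ 1, i.e. δ ≥ 1/11.

1/11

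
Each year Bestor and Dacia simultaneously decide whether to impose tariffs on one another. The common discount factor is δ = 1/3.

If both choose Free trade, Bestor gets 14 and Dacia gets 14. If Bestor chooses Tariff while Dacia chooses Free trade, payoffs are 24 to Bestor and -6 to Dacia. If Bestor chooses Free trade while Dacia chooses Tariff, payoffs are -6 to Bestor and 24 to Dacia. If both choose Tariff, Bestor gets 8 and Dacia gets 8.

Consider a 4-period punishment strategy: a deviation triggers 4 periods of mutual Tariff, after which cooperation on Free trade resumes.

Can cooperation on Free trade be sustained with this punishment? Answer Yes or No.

Comparing payoff streams over the 5 periods until play realigns: cooperate → 14(1+δ+…+δ^4); deviate → 24 + 8(δ+…+δ^4).
Cooperation is sustained iff (14−8)(δ+…+δ^4) ≥ 24−14.
δ+…+δ^4 = 1/3·(1−(1/3)^4)/(1−1/3) = 0.4938, and (24−14)/(14−8) = 1.6667.
0.4938 < 1.6667, so cooperation is not sustainable.

No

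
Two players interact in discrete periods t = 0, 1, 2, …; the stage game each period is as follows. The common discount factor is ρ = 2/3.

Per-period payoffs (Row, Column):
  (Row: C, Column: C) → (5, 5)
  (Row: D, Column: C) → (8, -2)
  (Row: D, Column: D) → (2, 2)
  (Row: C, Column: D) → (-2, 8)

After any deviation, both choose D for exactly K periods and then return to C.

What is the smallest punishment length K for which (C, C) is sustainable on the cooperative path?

Need Σ_{k=1}^{K} ρ^k ≥ (8−5)/(5−2) = 1.0000 at ρ = 2/3.
At K = 1 the sum is 0.6667 < 1.0000; at K = 2 it is 1.1111 ≥ 1.0000.
So the minimum punishment length is K = 2.

2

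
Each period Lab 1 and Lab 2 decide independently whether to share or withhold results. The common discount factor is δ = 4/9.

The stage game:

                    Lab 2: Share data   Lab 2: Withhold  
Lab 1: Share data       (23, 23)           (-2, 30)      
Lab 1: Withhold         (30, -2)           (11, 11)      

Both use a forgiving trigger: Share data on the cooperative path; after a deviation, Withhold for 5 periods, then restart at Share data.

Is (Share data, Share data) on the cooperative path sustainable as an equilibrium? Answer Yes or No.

A one-shot deviation gives 30 now, then 11 for 5 periods, then back to 23.
Gain from deviating: (30−23) today; loss: (23−11) in each of the next 5 periods.
No-deviation condition: (23−11)(δ+…+δ^5) ≥ 30−23, i.e. δ+…+δ^5 ≥ 7/12.
At δ = 4/9: δ+…+δ^5 = 0.7861 ≥ 0.5833.
So cooperation is sustainable.

Yes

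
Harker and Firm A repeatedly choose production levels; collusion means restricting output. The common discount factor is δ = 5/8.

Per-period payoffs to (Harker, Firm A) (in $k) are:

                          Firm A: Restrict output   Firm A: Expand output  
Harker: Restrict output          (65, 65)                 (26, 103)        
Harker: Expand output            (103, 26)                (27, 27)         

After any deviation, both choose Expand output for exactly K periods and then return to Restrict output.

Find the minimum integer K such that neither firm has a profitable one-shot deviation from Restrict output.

IC: δ(1−δ^K)/(1−δ) ≥ (103−65)/(65−27) = 1.
With δ = 5/8: need 1 − δ^K ≥ 1·(1−5/8)/(5/8), i.e. δ^K ≤ 0.4000.
Since (5/8)^1 = 0.6250 and (5/8)^2 = 0.3906, the smallest such K is 2.

2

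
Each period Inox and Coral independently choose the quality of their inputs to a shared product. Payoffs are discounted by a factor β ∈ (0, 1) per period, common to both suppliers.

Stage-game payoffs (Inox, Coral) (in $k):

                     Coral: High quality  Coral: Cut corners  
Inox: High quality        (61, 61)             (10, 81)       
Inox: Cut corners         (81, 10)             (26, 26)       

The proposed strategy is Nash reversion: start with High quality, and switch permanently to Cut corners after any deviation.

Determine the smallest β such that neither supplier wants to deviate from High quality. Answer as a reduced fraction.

61/(1−β) ≥ 81 + 26β/(1−β)
61 ≥ 81 − 55β
β ≥ 20/55 = 4/11.

4/11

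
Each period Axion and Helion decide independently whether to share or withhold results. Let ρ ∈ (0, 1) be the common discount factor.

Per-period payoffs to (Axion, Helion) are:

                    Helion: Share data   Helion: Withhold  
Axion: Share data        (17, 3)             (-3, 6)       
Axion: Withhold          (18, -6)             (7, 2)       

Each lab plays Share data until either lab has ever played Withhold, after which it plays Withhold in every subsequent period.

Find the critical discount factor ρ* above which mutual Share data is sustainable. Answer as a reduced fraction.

For Axion: deviation gain 18−17 = 1, per-period punishment loss 17−7 = 10. IC gives ρ ≥ 1/11.
For Helion: gain 3, loss 1 per period, so ρ ≥ 3/4.
The tighter constraint is Helion's, so cooperation needs ρ ≥ 3/4.

3/4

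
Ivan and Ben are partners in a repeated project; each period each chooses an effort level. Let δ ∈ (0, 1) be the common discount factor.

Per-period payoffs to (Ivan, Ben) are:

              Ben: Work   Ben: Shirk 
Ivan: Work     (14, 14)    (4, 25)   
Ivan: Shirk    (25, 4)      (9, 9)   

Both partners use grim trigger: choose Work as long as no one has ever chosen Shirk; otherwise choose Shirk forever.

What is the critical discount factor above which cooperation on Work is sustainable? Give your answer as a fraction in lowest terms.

11/16

Under grim trigger the critical discount factor is (T−C)/(T−P) with T = 25, C = 14, P = 9.
δ* = (25−14)/(25−9) = 11/16.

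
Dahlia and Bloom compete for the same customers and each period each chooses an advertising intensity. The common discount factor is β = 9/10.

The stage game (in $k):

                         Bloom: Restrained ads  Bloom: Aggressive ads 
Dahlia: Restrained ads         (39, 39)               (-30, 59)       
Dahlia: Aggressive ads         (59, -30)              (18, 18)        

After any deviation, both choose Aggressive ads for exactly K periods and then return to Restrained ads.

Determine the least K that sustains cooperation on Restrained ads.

Need Σ_{k=1}^{K} β^k ≥ (59−39)/(39−18) = 0.9524 at β = 9/10.
At K = 1 the sum is 0.9000 < 0.9524; at K = 2 it is 1.7100 ≥ 0.9524.
So the minimum punishment length is K = 2.

2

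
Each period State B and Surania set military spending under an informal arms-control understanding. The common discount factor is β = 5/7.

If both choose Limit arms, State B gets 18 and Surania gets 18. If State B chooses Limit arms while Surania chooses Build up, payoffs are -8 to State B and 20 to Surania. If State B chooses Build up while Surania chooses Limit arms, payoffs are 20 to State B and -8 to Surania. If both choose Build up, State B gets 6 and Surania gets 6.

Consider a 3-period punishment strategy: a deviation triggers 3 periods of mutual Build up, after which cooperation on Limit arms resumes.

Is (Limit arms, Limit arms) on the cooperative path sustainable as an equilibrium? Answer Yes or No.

A one-shot deviation gives 20 now, then 6 for 3 periods, then back to 18.
Gain from deviating: (20−18) today; loss: (18−6) in each of the next 3 periods.
No-deviation condition: (18−6)(β+…+β^3) ≥ 20−18, i.e. β+…+β^3 ≥ 1/6.
At β = 5/7: β+…+β^3 = 1.5889 ≥ 0.1667.
So cooperation is sustainable.

Yes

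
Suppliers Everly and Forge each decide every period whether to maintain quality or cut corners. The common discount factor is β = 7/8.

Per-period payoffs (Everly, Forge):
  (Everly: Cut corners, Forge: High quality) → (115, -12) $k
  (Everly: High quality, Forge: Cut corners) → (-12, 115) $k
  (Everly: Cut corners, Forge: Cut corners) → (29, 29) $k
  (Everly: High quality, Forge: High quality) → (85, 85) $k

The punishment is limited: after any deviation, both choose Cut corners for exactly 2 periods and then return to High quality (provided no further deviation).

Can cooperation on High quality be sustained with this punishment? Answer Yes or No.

IC: β+…+β^2 ≥ (115−85)/(85−29) = 15/28.
At β = 7/8: partial sum = 1.6406 ≥ 0.5357. Cooperation sustainable.

Yes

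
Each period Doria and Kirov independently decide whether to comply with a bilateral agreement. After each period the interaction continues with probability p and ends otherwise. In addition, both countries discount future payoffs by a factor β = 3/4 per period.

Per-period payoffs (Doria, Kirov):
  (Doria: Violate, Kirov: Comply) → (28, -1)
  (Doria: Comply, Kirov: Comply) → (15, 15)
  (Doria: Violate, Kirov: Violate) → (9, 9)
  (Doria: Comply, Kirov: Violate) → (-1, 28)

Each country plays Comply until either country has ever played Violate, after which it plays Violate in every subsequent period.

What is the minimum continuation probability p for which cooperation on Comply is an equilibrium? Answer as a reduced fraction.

Expected continuation weight on next period's payoff is β·p = 3/4·p, which plays the role of the discount factor.
Cooperation requires 3/4·p ≥ (28−15)/(28−9) = 13/19, hence p ≥ 52/57.

52/57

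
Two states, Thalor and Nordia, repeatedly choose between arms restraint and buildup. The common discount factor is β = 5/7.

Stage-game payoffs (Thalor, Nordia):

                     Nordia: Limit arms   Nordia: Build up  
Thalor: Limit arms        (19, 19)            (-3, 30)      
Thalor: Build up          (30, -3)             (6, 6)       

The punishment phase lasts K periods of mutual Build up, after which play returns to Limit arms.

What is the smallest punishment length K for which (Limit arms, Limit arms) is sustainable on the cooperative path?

2

No profitable deviation requires (19−6)(β+…+β^K) ≥ 30−19, i.e. β+…+β^K ≥ 11/13 ≈ 0.8462.
With β = 5/7, the partial sums are K=1: 0.7143, K=2: 1.2245.
K = 2 is the first length at which the sum reaches 0.8462.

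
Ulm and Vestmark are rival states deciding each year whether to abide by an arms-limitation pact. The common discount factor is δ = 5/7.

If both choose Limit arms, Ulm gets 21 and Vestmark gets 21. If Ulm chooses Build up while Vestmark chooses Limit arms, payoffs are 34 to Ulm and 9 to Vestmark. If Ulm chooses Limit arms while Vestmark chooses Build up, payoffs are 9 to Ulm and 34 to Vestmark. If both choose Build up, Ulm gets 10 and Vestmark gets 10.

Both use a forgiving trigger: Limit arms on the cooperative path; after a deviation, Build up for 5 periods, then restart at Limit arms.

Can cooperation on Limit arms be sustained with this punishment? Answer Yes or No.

Yes

Comparing payoff streams over the 6 periods until play realigns: cooperate → 21(1+δ+…+δ^5); deviate → 34 + 10(δ+…+δ^5).
Cooperation is sustained iff (21−10)(δ+…+δ^5) ≥ 34−21.
δ+…+δ^5 = 5/7·(1−(5/7)^5)/(1−5/7) = 2.0352, and (34−21)/(21−10) = 1.1818.
2.0352 ≥ 1.1818, so cooperation is sustainable.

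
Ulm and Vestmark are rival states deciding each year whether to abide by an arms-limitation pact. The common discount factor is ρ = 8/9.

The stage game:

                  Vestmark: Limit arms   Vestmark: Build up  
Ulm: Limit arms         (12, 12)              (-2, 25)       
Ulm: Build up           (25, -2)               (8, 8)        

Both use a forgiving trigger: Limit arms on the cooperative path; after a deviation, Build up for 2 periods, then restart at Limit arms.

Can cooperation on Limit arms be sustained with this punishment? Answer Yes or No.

No

A one-shot deviation gives 25 now, then 8 for 2 periods, then back to 12.
Gain from deviating: (25−12) today; loss: (12−8) in each of the next 2 periods.
No-deviation condition: (12−8)(ρ+…+ρ^2) ≥ 25−12, i.e. ρ+…+ρ^2 ≥ 13/4.
At ρ = 8/9: ρ+…+ρ^2 = 1.6790 < 3.2500.
So cooperation is not sustainable.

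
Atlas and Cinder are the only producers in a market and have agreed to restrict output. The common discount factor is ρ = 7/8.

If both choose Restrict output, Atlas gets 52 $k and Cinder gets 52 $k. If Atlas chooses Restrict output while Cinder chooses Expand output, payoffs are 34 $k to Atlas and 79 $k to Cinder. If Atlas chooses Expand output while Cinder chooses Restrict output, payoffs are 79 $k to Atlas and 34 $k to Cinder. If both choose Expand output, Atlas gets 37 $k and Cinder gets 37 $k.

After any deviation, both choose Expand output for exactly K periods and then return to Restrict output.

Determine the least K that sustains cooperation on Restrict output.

Need Σ_{k=1}^{K} ρ^k ≥ (79−52)/(52−37) = 1.8000 at ρ = 7/8.
At K = 2 the sum is 1.6406 < 1.8000; at K = 3 it is 2.3105 ≥ 1.8000.
So the minimum punishment length is K = 3.

3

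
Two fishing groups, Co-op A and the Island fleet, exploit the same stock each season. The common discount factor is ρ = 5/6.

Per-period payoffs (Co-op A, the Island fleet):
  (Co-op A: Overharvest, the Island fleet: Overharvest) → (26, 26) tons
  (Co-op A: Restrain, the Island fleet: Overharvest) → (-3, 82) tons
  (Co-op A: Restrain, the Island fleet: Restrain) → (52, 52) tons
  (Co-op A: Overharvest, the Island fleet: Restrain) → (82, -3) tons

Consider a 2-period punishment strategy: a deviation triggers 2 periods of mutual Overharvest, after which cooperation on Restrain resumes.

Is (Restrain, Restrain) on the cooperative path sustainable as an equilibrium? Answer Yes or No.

IC: ρ+…+ρ^2 ≥ (82−52)/(52−26) = 15/13.
At ρ = 5/6: partial sum = 1.5278 ≥ 1.1538. Cooperation sustainable.

Yes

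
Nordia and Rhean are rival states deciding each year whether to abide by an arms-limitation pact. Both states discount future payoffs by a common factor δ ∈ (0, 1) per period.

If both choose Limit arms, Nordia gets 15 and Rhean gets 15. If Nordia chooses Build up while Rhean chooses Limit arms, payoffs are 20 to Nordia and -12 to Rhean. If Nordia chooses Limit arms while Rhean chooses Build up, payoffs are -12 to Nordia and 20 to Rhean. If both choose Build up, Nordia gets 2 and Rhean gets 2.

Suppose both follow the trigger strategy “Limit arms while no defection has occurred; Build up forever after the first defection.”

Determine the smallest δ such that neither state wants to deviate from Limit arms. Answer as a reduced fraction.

15/(1−δ) ≥ 20 + 2δ/(1−δ)
15 ≥ 20 − 18δ
δ ≥ 5/18.

5/18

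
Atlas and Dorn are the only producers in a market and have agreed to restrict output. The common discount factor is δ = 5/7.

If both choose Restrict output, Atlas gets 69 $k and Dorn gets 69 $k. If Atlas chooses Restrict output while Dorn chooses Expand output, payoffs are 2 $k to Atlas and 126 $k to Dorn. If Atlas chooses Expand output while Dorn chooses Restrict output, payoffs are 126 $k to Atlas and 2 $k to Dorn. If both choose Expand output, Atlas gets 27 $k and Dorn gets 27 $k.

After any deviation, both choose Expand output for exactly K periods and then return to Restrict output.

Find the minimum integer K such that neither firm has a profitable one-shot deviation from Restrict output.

Need Σ_{k=1}^{K} δ^k ≥ (126−69)/(69−27) = 1.3571 at δ = 5/7.
At K = 2 the sum is 1.2245 < 1.3571; at K = 3 it is 1.5889 ≥ 1.3571.
So the minimum punishment length is K = 3.

3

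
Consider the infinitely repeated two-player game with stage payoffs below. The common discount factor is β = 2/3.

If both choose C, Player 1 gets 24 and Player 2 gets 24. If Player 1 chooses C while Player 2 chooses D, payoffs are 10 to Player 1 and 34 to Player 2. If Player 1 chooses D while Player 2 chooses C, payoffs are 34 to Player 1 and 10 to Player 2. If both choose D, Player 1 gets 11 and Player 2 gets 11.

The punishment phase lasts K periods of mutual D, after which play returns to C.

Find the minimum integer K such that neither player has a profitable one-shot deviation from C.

No profitable deviation requires (24−11)(β+…+β^K) ≥ 34−24, i.e. β+…+β^K ≥ 10/13 ≈ 0.7692.
With β = 2/3, the partial sums are K=1: 0.6667, K=2: 1.1111.
K = 2 is the first length at which the sum reaches 0.7692.

2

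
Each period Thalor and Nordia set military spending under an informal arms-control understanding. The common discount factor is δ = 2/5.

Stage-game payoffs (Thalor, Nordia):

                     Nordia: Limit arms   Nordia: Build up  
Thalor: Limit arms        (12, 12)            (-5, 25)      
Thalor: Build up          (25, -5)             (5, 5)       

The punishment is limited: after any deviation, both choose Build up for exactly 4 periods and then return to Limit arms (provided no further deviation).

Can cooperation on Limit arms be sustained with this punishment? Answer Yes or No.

No

Comparing payoff streams over the 5 periods until play realigns: cooperate → 12(1+δ+…+δ^4); deviate → 25 + 5(δ+…+δ^4).
Cooperation is sustained iff (12−5)(δ+…+δ^4) ≥ 25−12.
δ+…+δ^4 = 2/5·(1−(2/5)^4)/(1−2/5) = 0.6496, and (25−12)/(12−5) = 1.8571.
0.6496 < 1.8571, so cooperation is not sustainable.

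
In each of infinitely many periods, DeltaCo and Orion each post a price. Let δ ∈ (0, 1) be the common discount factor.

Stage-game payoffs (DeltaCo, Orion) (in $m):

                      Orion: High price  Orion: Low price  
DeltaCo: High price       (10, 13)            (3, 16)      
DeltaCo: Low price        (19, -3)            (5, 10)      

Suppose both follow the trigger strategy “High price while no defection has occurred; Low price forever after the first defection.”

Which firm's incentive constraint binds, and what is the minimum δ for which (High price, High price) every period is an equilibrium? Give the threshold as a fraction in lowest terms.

DeltaCo; δ ≥ 9/14

For DeltaCo: deviation gain 19−10 = 9, per-period punishment loss 10−5 = 5. IC gives δ ≥ 9/14.
For Orion: gain 3, loss 3 per period, so δ ≥ 3/6 = 1/2.
The tighter constraint is DeltaCo's, so cooperation needs δ ≥ 9/14.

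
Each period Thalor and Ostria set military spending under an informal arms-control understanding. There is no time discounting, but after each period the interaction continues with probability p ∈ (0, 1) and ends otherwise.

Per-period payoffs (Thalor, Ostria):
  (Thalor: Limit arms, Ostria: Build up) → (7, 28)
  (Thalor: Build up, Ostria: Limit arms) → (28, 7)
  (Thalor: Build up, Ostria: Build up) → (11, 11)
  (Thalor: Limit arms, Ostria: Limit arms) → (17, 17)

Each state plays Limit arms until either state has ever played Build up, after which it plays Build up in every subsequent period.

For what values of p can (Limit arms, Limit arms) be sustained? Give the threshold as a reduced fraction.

11/17

With no time discounting, the continuation probability p plays the role of the discount factor.
Grim-trigger IC: 17/(1−p) ≥ 28 + 11p/(1−p) ⇒ p ≥ (28−17)/(28−11) = 11/17.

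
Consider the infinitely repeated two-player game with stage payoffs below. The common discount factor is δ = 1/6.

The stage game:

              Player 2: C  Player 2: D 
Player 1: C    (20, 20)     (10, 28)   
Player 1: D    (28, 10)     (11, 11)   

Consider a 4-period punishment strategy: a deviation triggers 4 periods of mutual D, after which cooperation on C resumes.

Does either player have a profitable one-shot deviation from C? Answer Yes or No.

Yes

IC: δ+…+δ^4 ≥ (28−20)/(20−11) = 8/9.
At δ = 1/6: partial sum = 0.1998 < 0.8889. Cooperation not sustainable.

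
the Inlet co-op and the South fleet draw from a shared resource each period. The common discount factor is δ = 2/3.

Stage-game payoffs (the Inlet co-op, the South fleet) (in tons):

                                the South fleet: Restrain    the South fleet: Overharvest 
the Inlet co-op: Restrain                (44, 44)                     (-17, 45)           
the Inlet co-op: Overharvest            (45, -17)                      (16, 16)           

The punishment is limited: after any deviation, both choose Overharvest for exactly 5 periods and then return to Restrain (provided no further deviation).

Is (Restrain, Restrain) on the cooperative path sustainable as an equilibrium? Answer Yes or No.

IC: δ+…+δ^5 ≥ (45−44)/(44−16) = 1/28.
At δ = 2/3: partial sum = 1.7366 ≥ 0.0357. Cooperation sustainable.

Yes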